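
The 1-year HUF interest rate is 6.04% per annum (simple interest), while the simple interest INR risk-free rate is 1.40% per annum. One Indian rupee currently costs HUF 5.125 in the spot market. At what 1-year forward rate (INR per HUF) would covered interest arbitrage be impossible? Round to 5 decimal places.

T = 1 year.
HUF growth factor: 1 + 0.0604×1 = 1.060400.
INR accumulates by 1 + 0.0140×1 = 1.014000.
Forward (HUF per INR) = 5.125 × 1.060400 / 1.014000 = 5.359517.
Quoted the other way: 1/5.359517 = 0.18658 INR per HUF.

0.18658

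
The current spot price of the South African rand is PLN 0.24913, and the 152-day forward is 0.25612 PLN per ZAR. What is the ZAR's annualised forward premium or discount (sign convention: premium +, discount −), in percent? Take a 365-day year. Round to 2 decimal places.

T = 152/365 years.
(F − S)/S = (0.25612 − 0.24913)/0.24913 = 0.0280576.
Annualise by dividing by T: 0.0280576 / (152/365) = 0.067375 → 6.74%.

+6.74%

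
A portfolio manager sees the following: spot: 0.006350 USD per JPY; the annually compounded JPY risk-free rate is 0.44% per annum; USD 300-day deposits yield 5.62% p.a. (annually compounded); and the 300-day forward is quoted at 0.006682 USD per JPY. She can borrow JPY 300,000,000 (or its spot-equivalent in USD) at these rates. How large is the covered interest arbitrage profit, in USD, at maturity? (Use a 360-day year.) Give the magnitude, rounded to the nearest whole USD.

T = 300/360 years.
Invest the JPY and cover forward: 300,000,000 × 1.003665325 × 0.006682 = USD 2,011,947.51.
Convert at spot and invest in USD: 300,000,000 × 0.006350 × 1.04661865 = USD 1,993,808.53.
The quoted forward overvalues JPY, so borrow USD, buy JPY at spot, deposit the JPY at 0.44%, and sell the proceeds forward at 0.006682.
Arbitrage profit = |2,011,947.51 − 1,993,808.53| = USD 18,139.

USD 18,139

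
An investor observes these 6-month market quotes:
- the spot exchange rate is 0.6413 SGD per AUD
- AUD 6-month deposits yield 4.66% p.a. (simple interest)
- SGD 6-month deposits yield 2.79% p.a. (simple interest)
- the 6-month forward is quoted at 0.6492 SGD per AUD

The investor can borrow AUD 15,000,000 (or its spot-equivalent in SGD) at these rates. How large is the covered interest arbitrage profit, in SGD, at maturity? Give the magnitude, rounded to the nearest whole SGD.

T = 6/12 years.
Keep in AUD, deliver into the forward: 15,000,000·1.023300·0.6492 = SGD 9,964,895.40.
Swap to SGD now, deposit: 15,000,000·0.6413·1.013950 = SGD 9,753,692.03.
The quoted forward overvalues AUD, so borrow SGD, buy AUD at spot, deposit the AUD at 4.66%, and sell the proceeds forward at 0.6492.
Profit = 9,964,895.40 − 9,753,692.03 = SGD 211,203.

SGD 211,203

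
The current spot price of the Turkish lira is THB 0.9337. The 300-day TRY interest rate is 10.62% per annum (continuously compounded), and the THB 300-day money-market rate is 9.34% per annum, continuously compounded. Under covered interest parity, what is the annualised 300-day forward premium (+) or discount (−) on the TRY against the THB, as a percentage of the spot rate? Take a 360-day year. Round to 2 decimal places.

-1.27%

T = 300/360 years.
F = S · g_THB/g_TRY = 0.9337 × 1.0809425/1.0925343 = 0.9237934.
Annualised premium = (F − S)/S × (1/T) = (0.9237934 − 0.9337)/0.9337 ÷ (300/360) = -1.27%.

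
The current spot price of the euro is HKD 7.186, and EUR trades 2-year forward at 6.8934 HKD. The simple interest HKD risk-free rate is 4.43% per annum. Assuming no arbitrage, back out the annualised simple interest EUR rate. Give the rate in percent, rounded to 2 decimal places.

6.74%

T = 2 years.
F/S = 6.8934/7.186 = 0.9592819 = (growth of HKD) / (growth of EUR).
The HKD side grows by 1 + 0.0443×2 = 1.088600.
So the EUR growth factor = 1.1348072.
(1.1348072 − 1)/T = 0.067404, i.e. 6.74%.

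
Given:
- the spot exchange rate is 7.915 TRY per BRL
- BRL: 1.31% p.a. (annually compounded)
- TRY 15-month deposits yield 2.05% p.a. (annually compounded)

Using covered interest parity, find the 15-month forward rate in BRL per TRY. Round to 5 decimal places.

T = 15/12 years.
TRY accumulates by (1 + 0.0205)^(15/12) = 1.0256903.
Growth of 1 BRL over T: (1 + 0.0131)^(15/12) = 1.0164017.
Forward (TRY per BRL) = 7.915 × 1.0256903 / 1.0164017 = 7.987333.
Quoted the other way: 1/7.987333 = 0.12520 BRL per TRY.

0.12520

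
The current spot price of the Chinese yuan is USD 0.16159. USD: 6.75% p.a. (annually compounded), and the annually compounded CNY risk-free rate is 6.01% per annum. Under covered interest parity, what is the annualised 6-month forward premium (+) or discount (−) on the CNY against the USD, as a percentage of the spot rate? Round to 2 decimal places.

T = 6/12 years.
F = S · g_USD/g_CNY = 0.16159 × 1.0331989/1.0296116 = 0.16215300.
(F − S)/S ÷ T = (0.16215300 − 0.16159)/0.16159/(6/12) = 0.006968 → 0.70%.

+0.70%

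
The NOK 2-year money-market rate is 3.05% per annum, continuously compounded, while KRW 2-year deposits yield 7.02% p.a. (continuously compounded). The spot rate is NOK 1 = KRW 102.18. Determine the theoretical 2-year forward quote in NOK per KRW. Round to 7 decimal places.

0.0090396

T = 2 years.
Growth of 1 KRW over T: e^(0.0702×2) = 1.150734.
NOK accumulates by e^(0.0305×2) = 1.0628989.
Forward (KRW per NOK) = 102.18 × 1.150734 / 1.0628989 = 110.6239.
Invert for NOK per KRW: 1 / 110.6239 = 0.0090396.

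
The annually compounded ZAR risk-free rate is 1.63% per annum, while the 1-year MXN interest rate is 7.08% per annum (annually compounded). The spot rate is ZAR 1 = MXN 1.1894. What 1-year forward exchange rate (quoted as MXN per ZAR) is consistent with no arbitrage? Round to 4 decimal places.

1.2532

T = 1 year.
Growth of 1 MXN over T: (1 + 0.0708)^1 = 1.070800.
Growth of 1 ZAR over T: (1 + 0.0163)^1 = 1.016300.
CIP: F = S · (grow MXN)/(grow ZAR) = 1.1894 × 1.070800/1.016300 = 1.253183 MXN per ZAR.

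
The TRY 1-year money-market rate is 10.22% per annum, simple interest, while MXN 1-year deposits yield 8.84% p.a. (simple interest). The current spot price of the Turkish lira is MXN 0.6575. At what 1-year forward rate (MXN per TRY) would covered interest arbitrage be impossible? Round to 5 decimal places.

0.64927

T = 1 year.
Growth of 1 MXN over T: 1 + 0.0884×1 = 1.088400.
TRY growth factor: 1 + 0.1022×1 = 1.102200.
Forward (MXN per TRY) = 0.6575 × 1.088400 / 1.102200 = 0.6492678.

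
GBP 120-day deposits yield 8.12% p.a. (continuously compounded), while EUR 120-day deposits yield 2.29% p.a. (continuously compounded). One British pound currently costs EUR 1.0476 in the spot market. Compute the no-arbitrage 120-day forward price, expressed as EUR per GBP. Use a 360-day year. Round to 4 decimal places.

1.0274

T = 120/360 years.
EUR growth factor: e^(0.0229×120/360) = 1.0076625.
GBP accumulates by e^(0.0812×120/360) = 1.0274363.
Forward (EUR per GBP) = 1.0476 × 1.0076625 / 1.0274363 = 1.027438.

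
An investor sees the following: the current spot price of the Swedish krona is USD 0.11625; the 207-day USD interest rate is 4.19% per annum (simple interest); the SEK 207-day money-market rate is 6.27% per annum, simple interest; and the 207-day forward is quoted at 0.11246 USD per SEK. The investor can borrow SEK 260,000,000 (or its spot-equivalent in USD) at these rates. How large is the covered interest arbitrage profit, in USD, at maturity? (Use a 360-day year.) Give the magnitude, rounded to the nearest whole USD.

USD 659,435

T = 207/360 years.
Invest the SEK and cover forward: 260,000,000 × 1.0360525 × 0.11246 = USD 30,293,760.68.
Convert at spot and invest in USD: 260,000,000 × 0.11625 × 1.0240925 = USD 30,953,195.81.
The quoted forward undervalues SEK, so borrow SEK, convert to USD at spot, deposit the USD at 4.19%, and buy SEK forward at 0.11246 to cover the loan.
The gap between the two covered legs is USD 659,435.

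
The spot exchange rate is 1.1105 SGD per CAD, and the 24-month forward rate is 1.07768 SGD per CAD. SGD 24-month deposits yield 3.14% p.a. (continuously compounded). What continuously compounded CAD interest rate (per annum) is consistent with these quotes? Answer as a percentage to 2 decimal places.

T = 2 years.
CIP gives F = S · g_SGD/g_CAD, so g_SGD/g_CAD = 1.07768/1.1105 = 0.9704457.
SGD growth factor: e^(0.0314×2) = 1.0648139.
That pins the CAD growth at 1.0972421.
Take logs: ln 1.0972421 / 2 = 0.046400, so 4.64%.

4.64%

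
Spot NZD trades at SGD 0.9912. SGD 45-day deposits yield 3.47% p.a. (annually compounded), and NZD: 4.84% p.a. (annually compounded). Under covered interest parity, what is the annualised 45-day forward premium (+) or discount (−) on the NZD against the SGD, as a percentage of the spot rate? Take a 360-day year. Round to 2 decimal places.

T = 45/360 years.
No-arbitrage forward: 0.9912 × 1.004273 / 1.0059256 = 0.9895716 SGD/NZD.
(F − S)/S ÷ T = (0.9895716 − 0.9912)/0.9912/(45/360) = -0.013143 → -1.31%.

-1.31%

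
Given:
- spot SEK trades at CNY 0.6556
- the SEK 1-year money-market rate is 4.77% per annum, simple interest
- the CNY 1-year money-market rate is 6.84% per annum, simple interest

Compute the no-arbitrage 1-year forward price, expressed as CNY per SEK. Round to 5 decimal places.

T = 1 year.
CNY growth factor: 1 + 0.0684×1 = 1.068400.
SEK growth factor: 1 + 0.0477×1 = 1.047700.
CIP: F = S · (grow CNY)/(grow SEK) = 0.6556 × 1.068400/1.047700 = 0.6685531 CNY per SEK.

0.66855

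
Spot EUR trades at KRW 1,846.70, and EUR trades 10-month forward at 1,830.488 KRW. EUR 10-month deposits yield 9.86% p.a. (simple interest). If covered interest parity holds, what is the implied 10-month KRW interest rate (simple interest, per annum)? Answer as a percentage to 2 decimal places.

8.72%

T = 10/12 years.
By CIP, F/S equals the KRW-to-EUR growth ratio: 1830.488/1846.7 = 0.9912211.
EUR growth factor: 1 + 0.0986×10/12 = 1.0821667.
That pins the KRW growth at 1.0726665.
(1.0726665 − 1)/T = 0.087200, i.e. 8.72%.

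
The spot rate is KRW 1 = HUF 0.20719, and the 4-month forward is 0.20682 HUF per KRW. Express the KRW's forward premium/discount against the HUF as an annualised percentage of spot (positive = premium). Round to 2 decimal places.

T = 4/12 years.
KRW trades forward at -0.17858% vs spot over the period.
×(1/T) gives -0.54% p.a.

-0.54%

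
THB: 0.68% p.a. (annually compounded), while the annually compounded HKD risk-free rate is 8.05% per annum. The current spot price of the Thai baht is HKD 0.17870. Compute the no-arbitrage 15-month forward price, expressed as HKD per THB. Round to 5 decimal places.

T = 15/12 years.
HKD growth factor: (1 + 0.0805)^(15/12) = 1.1016178.
THB growth factor: (1 + 0.0068)^(15/12) = 1.0085072.
So F = 0.1787 × 1.1016178 / 1.0085072 = 0.1951985 (HKD/THB).

0.19520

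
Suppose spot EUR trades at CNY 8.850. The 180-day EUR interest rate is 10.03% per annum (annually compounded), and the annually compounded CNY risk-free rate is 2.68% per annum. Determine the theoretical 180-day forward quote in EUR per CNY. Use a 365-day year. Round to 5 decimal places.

T = 180/365 years.
Growth of 1 CNY over T: (1 + 0.0268)^(180/365) = 1.0131279.
EUR growth factor: (1 + 0.1003)^(180/365) = 1.0482654.
CIP: F = S · (grow CNY)/(grow EUR) = 8.85 × 1.0131279/1.0482654 = 8.553351 CNY per EUR.
Quoted the other way: 1/8.553351 = 0.11691 EUR per CNY.

0.11691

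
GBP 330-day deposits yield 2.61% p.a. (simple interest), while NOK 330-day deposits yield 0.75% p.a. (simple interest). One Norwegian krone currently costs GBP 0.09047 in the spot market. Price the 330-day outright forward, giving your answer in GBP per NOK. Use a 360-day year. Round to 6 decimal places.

0.092002

T = 330/360 years.
Growth of 1 GBP over T: 1 + 0.0261×330/360 = 1.023925.
NOK accumulates by 1 + 0.0075×330/360 = 1.006875.
So F = 0.09047 × 1.023925 / 1.006875 = 0.09200198 (GBP/NOK).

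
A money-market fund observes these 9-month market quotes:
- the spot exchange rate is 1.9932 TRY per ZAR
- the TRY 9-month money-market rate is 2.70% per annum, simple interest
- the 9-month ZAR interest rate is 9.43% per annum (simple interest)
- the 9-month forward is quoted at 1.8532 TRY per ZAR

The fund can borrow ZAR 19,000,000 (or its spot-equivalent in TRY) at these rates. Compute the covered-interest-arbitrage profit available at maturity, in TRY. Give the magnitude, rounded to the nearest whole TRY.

TRY 936,600

T = 9/12 years.
Route A — deposit ZAR, sell forward: 19,000,000 × 1.070725 × 1.8532 = TRY 37,701,083.83.
Route B — convert at spot, deposit TRY: 19,000,000 × 1.9932 × 1.020250 = TRY 38,637,683.70.
The quoted forward undervalues ZAR, so borrow ZAR, convert to TRY at spot, deposit the TRY at 2.70%, and buy ZAR forward at 1.8532 to cover the loan.
Profit = 38,637,683.70 − 37,701,083.83 = TRY 936,600.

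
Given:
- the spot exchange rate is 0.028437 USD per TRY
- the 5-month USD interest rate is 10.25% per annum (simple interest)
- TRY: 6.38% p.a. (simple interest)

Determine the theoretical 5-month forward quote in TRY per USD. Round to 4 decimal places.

34.6216

T = 5/12 years.
USD accumulates by 1 + 0.1025×5/12 = 1.04270833.
TRY accumulates by 1 + 0.0638×5/12 = 1.02658333.
So F = 0.028437 × 1.04270833 / 1.02658333 = 0.028883673 (USD/TRY).
Invert for TRY per USD: 1 / 0.028883673 = 34.6216.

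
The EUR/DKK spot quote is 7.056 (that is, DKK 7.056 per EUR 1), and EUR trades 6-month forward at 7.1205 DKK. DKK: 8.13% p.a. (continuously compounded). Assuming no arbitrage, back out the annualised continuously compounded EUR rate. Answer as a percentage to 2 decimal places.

T = 6/12 years.
CIP gives F = S · g_DKK/g_EUR, so g_DKK/g_EUR = 7.1205/7.056 = 1.0091412.
DKK growth factor: e^(0.0813×6/12) = 1.0414875.
That pins the EUR growth at 1.0320533.
Take logs: ln 1.0320533 / (6/12) = 0.063101, so 6.31%.

6.31%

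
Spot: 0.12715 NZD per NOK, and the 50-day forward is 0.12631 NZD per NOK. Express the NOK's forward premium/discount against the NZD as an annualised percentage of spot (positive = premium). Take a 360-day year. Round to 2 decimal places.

T = 50/360 years.
(F − S)/S = (0.12631 − 0.12715)/0.12715 = -0.0066064.
Per annum: -0.0066064 / (50/360) = -0.047566 = -4.76%.

-4.76%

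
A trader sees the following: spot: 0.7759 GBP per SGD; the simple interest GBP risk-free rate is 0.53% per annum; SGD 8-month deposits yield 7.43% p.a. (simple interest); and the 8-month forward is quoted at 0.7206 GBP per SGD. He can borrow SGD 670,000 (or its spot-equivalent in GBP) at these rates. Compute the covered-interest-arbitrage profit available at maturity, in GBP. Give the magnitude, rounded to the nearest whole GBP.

GBP 14,973

T = 8/12 years.
Keep in SGD, deliver into the forward: 670,000·1.04953333·0.7206 = GBP 506,716.79.
Swap to GBP now, deposit: 670,000·0.7759·1.00353333 = GBP 521,689.81.
The quoted forward undervalues SGD, so borrow SGD, convert to GBP at spot, deposit the GBP at 0.53%, and buy SGD forward at 0.7206 to cover the loan.
Arbitrage profit = |506,716.79 − 521,689.81| = GBP 14,973.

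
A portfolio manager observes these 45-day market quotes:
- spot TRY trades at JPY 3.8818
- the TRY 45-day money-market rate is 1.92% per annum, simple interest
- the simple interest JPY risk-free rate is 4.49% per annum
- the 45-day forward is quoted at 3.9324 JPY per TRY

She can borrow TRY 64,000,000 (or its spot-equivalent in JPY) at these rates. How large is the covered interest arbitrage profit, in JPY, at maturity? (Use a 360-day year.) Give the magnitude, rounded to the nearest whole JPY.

JPY 2,448,074

T = 45/360 years.
Route A — deposit TRY, sell forward: 64,000,000 × 1.002400 × 3.9324 = JPY 252,277,616.64.
Route B — convert at spot, deposit JPY: 64,000,000 × 3.8818 × 1.0056125 = JPY 249,829,542.56.
The quoted forward overvalues TRY, so borrow JPY, buy TRY at spot, deposit the TRY at 1.92%, and sell the proceeds forward at 3.9324.
Profit = 252,277,616.64 − 249,829,542.56 = JPY 2,448,074.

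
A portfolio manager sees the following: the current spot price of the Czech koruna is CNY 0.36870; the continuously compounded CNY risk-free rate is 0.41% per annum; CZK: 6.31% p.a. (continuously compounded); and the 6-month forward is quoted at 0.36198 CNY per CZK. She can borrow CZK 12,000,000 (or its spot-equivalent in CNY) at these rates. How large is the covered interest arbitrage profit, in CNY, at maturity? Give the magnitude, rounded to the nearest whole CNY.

CNY 49,511

T = 6/12 years.
Invest the CZK and cover forward: 12,000,000 × 1.032052977 × 0.36198 = CNY 4,482,990.44.
Convert at spot and invest in CNY: 12,000,000 × 0.36870 × 1.002052103 = CNY 4,433,479.32.
The quoted forward overvalues CZK, so borrow CNY, buy CZK at spot, deposit the CZK at 6.31%, and sell the proceeds forward at 0.36198.
Profit = 4,482,990.44 − 4,433,479.32 = CNY 49,511.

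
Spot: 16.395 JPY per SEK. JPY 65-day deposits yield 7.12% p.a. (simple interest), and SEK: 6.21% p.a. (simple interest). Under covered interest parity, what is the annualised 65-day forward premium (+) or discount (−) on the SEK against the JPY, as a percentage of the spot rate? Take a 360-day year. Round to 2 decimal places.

+0.90%

T = 65/360 years.
No-arbitrage forward: 16.395 × 1.0128556 / 1.0112125 = 16.421640 JPY/SEK.
(F − S)/S ÷ T = (16.421640 − 16.395)/16.395/(65/360) = 0.008999 → 0.90%.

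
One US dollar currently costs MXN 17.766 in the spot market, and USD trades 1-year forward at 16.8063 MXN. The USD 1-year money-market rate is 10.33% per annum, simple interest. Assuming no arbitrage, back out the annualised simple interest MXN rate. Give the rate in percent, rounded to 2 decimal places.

4.37%

T = 1 year.
CIP gives F = S · g_MXN/g_USD, so g_MXN/g_USD = 16.8063/17.766 = 0.9459811.
USD growth factor: 1 + 0.1033×1 = 1.103300.
So the MXN growth factor = 1.0437009.
r = (1.0437009 − 1)/1 = 0.043701 → 4.37%.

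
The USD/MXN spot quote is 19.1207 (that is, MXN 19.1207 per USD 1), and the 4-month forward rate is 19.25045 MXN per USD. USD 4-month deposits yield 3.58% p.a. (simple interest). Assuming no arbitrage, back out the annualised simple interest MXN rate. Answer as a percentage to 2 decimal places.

5.64%

T = 4/12 years.
CIP gives F = S · g_MXN/g_USD, so g_MXN/g_USD = 19.25045/19.1207 = 1.0067858.
USD growth factor: 1 + 0.0358×4/12 = 1.0119333.
Hence g_MXN = 1.0188001.
(1.0188001 − 1)/T = 0.056400, i.e. 5.64%.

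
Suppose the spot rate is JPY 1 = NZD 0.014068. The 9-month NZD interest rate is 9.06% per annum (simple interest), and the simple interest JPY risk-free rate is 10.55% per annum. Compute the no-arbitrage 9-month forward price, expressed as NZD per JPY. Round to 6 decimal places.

T = 9/12 years.
NZD accumulates by 1 + 0.0906×9/12 = 1.067950.
JPY accumulates by 1 + 0.1055×9/12 = 1.079125.
So F = 0.014068 × 1.067950 / 1.079125 = 0.01392232 (NZD/JPY).

0.013922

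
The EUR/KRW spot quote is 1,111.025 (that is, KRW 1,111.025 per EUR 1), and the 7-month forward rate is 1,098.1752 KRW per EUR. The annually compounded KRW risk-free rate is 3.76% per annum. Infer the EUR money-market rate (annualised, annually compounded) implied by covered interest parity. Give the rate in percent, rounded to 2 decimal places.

T = 7/12 years.
CIP gives F = S · g_KRW/g_EUR, so g_KRW/g_EUR = 1098.1752/1111.025 = 0.9884343.
KRW growth factor: (1 + 0.0376)^(7/12) = 1.0217645.
That pins the EUR growth at 1.0337202.
Annualise: 1.0337202^(12/7) − 1 = 0.058500 = 5.85%.

5.85%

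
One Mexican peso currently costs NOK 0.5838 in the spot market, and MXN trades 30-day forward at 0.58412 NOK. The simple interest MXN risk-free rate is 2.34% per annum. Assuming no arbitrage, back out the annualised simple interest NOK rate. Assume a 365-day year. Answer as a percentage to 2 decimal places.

3.01%

T = 30/365 years.
By CIP, F/S equals the NOK-to-MXN growth ratio: 0.58412/0.5838 = 1.0005481.
MXN growth factor: 1 + 0.0234×30/365 = 1.0019233.
That pins the NOK growth at 1.0024725.
r = (1.0024725 − 1)/(30/365) = 0.030082 → 3.01%.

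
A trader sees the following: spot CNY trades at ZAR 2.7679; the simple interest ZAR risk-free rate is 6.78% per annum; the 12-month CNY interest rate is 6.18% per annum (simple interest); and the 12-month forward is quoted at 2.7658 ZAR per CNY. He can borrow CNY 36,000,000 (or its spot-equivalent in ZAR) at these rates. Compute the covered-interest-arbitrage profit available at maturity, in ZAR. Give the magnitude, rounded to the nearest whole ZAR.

ZAR 678,138

T = 1 year.
Keep in CNY, deliver into the forward: 36,000,000·1.061800·2.7658 = ZAR 105,722,151.84.
Swap to ZAR now, deposit: 36,000,000·2.7679·1.067800 = ZAR 106,400,290.32.
The quoted forward undervalues CNY, so borrow CNY, convert to ZAR at spot, deposit the ZAR at 6.78%, and buy CNY forward at 2.7658 to cover the loan.
The gap between the two covered legs is ZAR 678,138.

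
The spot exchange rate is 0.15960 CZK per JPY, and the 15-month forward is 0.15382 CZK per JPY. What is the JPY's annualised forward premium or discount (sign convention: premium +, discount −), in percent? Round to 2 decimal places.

T = 15/12 years.
(F − S)/S = (0.15382 − 0.1596)/0.1596 = -0.0362155.
Per annum: -0.0362155 / (15/12) = -0.028972 = -2.90%.

-2.90%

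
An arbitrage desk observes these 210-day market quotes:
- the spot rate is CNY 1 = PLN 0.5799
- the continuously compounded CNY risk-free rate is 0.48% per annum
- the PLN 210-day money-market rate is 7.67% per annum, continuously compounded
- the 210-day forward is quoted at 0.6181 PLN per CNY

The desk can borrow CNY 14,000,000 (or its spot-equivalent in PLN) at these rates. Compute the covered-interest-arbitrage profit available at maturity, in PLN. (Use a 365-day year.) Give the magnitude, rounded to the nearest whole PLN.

T = 210/365 years.
Invest the CNY and cover forward: 14,000,000 × 1.002765461 × 0.6181 = PLN 8,677,330.64.
Convert at spot and invest in PLN: 14,000,000 × 0.5799 × 1.045116923 = PLN 8,484,886.25.
The quoted forward overvalues CNY, so borrow PLN, buy CNY at spot, deposit the CNY at 0.48%, and sell the proceeds forward at 0.6181.
Arbitrage profit = |8,677,330.64 − 8,484,886.25| = PLN 192,444.

PLN 192,444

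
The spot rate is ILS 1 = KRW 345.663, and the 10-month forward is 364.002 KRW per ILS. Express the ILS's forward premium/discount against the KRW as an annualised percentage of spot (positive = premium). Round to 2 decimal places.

+6.37%

T = 10/12 years.
ILS trades forward at +5.30546% vs spot over the period.
Annualise by dividing by T: 0.0530546 / (10/12) = 0.063666 → 6.37%.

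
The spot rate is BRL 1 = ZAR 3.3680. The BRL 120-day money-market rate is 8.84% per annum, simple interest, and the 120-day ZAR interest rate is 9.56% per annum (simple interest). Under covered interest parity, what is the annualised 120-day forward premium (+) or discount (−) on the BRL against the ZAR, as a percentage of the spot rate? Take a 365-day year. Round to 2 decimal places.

+0.70%

T = 120/365 years.
F = S · g_ZAR/g_BRL = 3.368 × 1.0314301/1.029063 = 3.3757472.
Annualised premium = (F − S)/S × (1/T) = (3.3757472 − 3.368)/3.368 ÷ (120/365) = 0.70%.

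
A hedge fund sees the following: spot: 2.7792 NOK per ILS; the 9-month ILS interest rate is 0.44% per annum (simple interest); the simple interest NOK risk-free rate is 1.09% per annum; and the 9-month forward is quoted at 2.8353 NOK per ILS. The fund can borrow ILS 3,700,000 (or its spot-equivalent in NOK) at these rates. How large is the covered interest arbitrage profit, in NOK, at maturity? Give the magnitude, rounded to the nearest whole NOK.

T = 9/12 years.
Route A — deposit ILS, sell forward: 3,700,000 × 1.003300 × 2.8353 = NOK 10,525,229.01.
Route B — convert at spot, deposit NOK: 3,700,000 × 2.7792 × 1.008175 = NOK 10,367,103.85.
The quoted forward overvalues ILS, so borrow NOK, buy ILS at spot, deposit the ILS at 0.44%, and sell the proceeds forward at 2.8353.
Arbitrage profit = |10,525,229.01 − 10,367,103.85| = NOK 158,125.

NOK 158,125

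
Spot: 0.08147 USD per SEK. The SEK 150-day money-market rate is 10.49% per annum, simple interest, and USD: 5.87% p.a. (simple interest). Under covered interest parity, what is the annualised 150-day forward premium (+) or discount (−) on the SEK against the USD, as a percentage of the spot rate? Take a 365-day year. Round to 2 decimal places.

-4.43%

T = 150/365 years.
No-arbitrage forward: 0.08147 × 1.0241233 / 1.0431096 = 0.07998711 USD/SEK.
Annualised premium = (F − S)/S × (1/T) = (0.07998711 − 0.08147)/0.08147 ÷ (150/365) = -4.43%.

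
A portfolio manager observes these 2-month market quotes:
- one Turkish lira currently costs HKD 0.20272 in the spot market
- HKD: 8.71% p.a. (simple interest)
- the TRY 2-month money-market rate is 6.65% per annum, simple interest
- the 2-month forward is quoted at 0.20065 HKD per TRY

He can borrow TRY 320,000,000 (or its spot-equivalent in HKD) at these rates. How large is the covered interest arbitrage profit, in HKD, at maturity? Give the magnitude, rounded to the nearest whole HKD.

T = 2/12 years.
Invest the TRY and cover forward: 320,000,000 × 1.0110833333 × 0.20065 = HKD 64,919,638.66.
Convert at spot and invest in HKD: 320,000,000 × 0.20272 × 1.0145166667 = HKD 65,812,101.98.
The quoted forward undervalues TRY, so borrow TRY, convert to HKD at spot, deposit the HKD at 8.71%, and buy TRY forward at 0.20065 to cover the loan.
Profit = 65,812,101.98 − 64,919,638.66 = HKD 892,463.

HKD 892,463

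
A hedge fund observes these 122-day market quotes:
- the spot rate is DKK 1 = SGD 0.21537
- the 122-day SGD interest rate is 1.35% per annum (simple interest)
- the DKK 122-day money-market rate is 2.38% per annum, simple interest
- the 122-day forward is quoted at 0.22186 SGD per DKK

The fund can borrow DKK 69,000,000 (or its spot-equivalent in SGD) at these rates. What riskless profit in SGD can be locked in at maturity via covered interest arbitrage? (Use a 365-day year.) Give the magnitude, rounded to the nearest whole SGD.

SGD 502,533

T = 122/365 years.
Invest the DKK and cover forward: 69,000,000 × 1.0079550685 × 0.22186 = SGD 15,430,118.89.
Convert at spot and invest in SGD: 69,000,000 × 0.21537 × 1.0045123288 = SGD 14,927,585.60.
The quoted forward overvalues DKK, so borrow SGD, buy DKK at spot, deposit the DKK at 2.38%, and sell the proceeds forward at 0.22186.
Profit = 15,430,118.89 − 14,927,585.60 = SGD 502,533.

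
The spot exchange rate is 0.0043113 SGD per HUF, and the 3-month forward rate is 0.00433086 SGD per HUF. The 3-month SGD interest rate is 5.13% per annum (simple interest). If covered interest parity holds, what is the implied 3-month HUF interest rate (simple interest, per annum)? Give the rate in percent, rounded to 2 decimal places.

3.30%

T = 3/12 years.
F/S = 0.00433086/0.0043113 = 1.0045369 = (growth of SGD) / (growth of HUF).
The SGD side grows by 1 + 0.0513×3/12 = 1.012825.
Hence g_HUF = 1.0082507.
r = (1.0082507 − 1)/(3/12) = 0.033003 → 3.30%.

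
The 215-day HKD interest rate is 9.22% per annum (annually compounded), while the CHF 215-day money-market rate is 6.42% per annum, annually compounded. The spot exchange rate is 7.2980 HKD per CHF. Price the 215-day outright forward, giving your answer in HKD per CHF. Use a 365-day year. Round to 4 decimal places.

7.4105

T = 215/365 years.
HKD growth factor: (1 + 0.0922)^(215/365) = 1.053323.
Growth of 1 CHF over T: (1 + 0.0642)^(215/365) = 1.0373321.
CIP: F = S · (grow HKD)/(grow CHF) = 7.298 × 1.053323/1.0373321 = 7.410502 HKD per CHF.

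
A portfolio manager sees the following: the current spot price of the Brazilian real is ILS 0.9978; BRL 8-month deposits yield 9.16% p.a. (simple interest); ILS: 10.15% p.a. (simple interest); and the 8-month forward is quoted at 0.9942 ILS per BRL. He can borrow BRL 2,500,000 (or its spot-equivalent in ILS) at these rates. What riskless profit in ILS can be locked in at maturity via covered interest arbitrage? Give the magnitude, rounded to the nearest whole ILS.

T = 8/12 years.
Keep in BRL, deliver into the forward: 2,500,000·1.061066667·0.9942 = ILS 2,637,281.20.
Swap to ILS now, deposit: 2,500,000·0.9978·1.067666667 = ILS 2,663,294.50.
The quoted forward undervalues BRL, so borrow BRL, convert to ILS at spot, deposit the ILS at 10.15%, and buy BRL forward at 0.9942 to cover the loan.
The gap between the two covered legs is ILS 26,013.

ILS 26,013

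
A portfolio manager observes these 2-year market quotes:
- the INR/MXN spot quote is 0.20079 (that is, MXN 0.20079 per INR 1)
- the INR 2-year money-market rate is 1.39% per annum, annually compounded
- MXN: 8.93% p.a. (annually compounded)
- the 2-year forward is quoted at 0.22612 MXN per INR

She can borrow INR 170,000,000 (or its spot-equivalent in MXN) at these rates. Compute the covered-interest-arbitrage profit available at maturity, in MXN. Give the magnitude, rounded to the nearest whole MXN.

T = 2 years.
Invest the INR and cover forward: 170,000,000 × 1.02799321 × 0.22612 = MXN 39,516,470.19.
Convert at spot and invest in MXN: 170,000,000 × 0.20079 × 1.18657449 = MXN 40,502,889.61.
The quoted forward undervalues INR, so borrow INR, convert to MXN at spot, deposit the MXN at 8.93%, and buy INR forward at 0.22612 to cover the loan.
Profit = 40,502,889.61 − 39,516,470.19 = MXN 986,419.

MXN 986,419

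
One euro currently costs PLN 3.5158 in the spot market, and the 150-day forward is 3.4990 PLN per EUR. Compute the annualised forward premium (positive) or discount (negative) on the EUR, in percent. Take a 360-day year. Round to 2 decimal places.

T = 150/360 years.
(F − S)/S = (3.4990 − 3.5158)/3.5158 = -0.0047784.
×(1/T) gives -1.15% p.a.

-1.15%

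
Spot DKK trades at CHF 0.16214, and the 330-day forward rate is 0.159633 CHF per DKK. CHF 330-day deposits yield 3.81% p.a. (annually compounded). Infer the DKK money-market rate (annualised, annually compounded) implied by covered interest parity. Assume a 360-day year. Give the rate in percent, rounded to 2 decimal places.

5.59%

T = 330/360 years.
F/S = 0.159633/0.16214 = 0.9845381 = (growth of CHF) / (growth of DKK).
The CHF side grows by (1 + 0.0381)^(330/360) = 1.0348703.
Hence g_DKK = 1.0511227.
Annualise: 1.0511227^(360/330) − 1 = 0.055898 = 5.59%.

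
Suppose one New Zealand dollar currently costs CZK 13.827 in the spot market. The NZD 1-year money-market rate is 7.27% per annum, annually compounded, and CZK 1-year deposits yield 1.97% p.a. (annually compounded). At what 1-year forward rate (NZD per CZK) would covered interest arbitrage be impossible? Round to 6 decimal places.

T = 1 year.
CZK accumulates by (1 + 0.0197)^1 = 1.019700.
NZD growth factor: (1 + 0.0727)^1 = 1.072700.
Forward (CZK per NZD) = 13.827 × 1.019700 / 1.072700 = 13.14384.
Invert for NZD per CZK: 1 / 13.14384 = 0.076081.

0.076081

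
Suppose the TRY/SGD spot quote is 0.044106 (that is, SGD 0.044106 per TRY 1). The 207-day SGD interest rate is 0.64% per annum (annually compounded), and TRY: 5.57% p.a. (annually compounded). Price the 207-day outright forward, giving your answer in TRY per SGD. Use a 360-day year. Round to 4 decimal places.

T = 207/360 years.
Growth of 1 SGD over T: (1 + 0.0064)^(207/360) = 1.00367501.
Growth of 1 TRY over T: (1 + 0.0557)^(207/360) = 1.03165812.
So F = 0.044106 × 1.00367501 / 1.03165812 = 0.042909651 (SGD/TRY).
Quoted the other way: 1/0.042909651 = 23.3048 TRY per SGD.

23.3048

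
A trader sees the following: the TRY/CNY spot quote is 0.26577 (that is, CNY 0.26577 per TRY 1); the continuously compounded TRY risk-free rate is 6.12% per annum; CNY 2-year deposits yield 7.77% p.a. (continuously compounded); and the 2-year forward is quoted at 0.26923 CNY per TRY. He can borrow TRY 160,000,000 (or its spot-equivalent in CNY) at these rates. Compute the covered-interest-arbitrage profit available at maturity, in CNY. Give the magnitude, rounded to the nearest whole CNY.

CNY 986,756

T = 2 years.
Invest the TRY and cover forward: 160,000,000 × 1.1302060938 × 0.26923 = CNY 48,685,661.86.
Convert at spot and invest in CNY: 160,000,000 × 0.26577 × 1.1681251177 = CNY 49,672,418.00.
The quoted forward undervalues TRY, so borrow TRY, convert to CNY at spot, deposit the CNY at 7.77%, and buy TRY forward at 0.26923 to cover the loan.
Profit = 49,672,418.00 − 48,685,661.86 = CNY 986,756.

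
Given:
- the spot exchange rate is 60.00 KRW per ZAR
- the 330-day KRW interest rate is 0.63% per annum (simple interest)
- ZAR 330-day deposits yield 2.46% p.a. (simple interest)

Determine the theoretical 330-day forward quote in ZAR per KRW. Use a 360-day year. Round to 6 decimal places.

0.016945

T = 330/360 years.
KRW growth factor: 1 + 0.0063×330/360 = 1.005775.
Growth of 1 ZAR over T: 1 + 0.0246×330/360 = 1.022550.
CIP: F = S · (grow KRW)/(grow ZAR) = 60.0 × 1.005775/1.022550 = 59.01570 KRW per ZAR.
Quoted the other way: 1/59.01570 = 0.016945 ZAR per KRW.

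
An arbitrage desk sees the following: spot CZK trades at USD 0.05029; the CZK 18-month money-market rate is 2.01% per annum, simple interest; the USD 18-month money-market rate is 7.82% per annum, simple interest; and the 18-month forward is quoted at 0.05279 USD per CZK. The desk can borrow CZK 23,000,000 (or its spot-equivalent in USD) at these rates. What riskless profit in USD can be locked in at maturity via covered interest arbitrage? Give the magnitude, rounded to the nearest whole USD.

T = 18/12 years.
Route A — deposit CZK, sell forward: 23,000,000 × 1.030150 × 0.05279 = USD 1,250,777.23.
Route B — convert at spot, deposit USD: 23,000,000 × 0.05029 × 1.117300 = USD 1,292,347.39.
The quoted forward undervalues CZK, so borrow CZK, convert to USD at spot, deposit the USD at 7.82%, and buy CZK forward at 0.05279 to cover the loan.
The gap between the two covered legs is USD 41,570.

USD 41,570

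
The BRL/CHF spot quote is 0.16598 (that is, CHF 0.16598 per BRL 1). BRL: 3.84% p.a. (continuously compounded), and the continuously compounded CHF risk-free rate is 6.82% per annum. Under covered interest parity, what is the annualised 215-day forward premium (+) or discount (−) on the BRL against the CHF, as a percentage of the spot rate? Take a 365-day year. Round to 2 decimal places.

T = 215/365 years.
CIP forward (CHF per BRL) = 0.16598 × 1.0409904/1.0228769 = 0.16891924.
Annualised premium = (F − S)/S × (1/T) = (0.16891924 − 0.16598)/0.16598 ÷ (215/365) = 3.01%.

+3.01%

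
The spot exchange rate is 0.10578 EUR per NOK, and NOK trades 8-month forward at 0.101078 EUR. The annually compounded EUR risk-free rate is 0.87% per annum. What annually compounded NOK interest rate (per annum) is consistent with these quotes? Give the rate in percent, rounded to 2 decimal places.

T = 8/12 years.
F/S = 0.101078/0.10578 = 0.9555493 = (growth of EUR) / (growth of NOK).
EUR growth factor: (1 + 0.0087)^(8/12) = 1.0057916.
So the NOK growth factor = 1.0525795.
r = 1.0525795^(12/8) − 1 = 0.079897 → 7.99%.

7.99%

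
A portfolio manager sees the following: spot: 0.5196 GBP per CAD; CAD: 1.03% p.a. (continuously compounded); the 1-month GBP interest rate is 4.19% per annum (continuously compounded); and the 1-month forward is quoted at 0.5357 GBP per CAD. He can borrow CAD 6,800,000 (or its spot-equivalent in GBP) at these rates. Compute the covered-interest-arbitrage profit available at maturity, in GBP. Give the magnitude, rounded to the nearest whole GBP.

T = 1/12 years.
Invest the CAD and cover forward: 6,800,000 × 1.000858702 × 0.5357 = GBP 3,645,888.05.
Convert at spot and invest in GBP: 6,800,000 × 0.5196 × 1.00349777 = GBP 3,545,638.60.
The quoted forward overvalues CAD, so borrow GBP, buy CAD at spot, deposit the CAD at 1.03%, and sell the proceeds forward at 0.5357.
The gap between the two covered legs is GBP 100,249.

GBP 100,249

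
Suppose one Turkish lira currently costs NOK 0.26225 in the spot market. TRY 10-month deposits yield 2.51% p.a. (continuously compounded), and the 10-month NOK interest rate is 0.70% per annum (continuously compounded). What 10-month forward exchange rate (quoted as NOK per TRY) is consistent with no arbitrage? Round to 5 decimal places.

0.25832

T = 10/12 years.
NOK growth factor: e^(0.0070×10/12) = 1.0058504.
TRY growth factor: e^(0.0251×10/12) = 1.021137.
Forward (NOK per TRY) = 0.26225 × 1.0058504 / 1.021137 = 0.2583241.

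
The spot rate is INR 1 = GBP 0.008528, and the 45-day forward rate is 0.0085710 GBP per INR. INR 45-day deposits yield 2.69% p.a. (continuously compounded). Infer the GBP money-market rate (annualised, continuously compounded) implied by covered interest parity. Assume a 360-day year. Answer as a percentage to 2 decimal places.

6.71%

T = 45/360 years.
CIP gives F = S · g_GBP/g_INR, so g_GBP/g_INR = 0.008571/0.008528 = 1.0050422.
The INR side grows by e^(0.0269×45/360) = 1.0033682.
That pins the GBP growth at 1.0084274.
r = ln(1.0084274)/(45/360) = 0.067137 → 6.71%.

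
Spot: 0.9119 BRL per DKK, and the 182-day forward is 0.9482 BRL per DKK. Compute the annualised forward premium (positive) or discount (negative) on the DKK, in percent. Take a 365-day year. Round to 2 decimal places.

T = 182/365 years.
Period premium: (0.9482 − 0.9119)/0.9119 = 0.0398070.
Annualise by dividing by T: 0.0398070 / (182/365) = 0.079833 → 7.98%.

+7.98%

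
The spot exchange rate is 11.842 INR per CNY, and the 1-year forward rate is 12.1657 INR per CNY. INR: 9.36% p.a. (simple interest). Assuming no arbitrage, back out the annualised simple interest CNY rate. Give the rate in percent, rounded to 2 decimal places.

T = 1 year.
CIP gives F = S · g_INR/g_CNY, so g_INR/g_CNY = 12.1657/11.842 = 1.0273349.
The INR side grows by 1 + 0.0936×1 = 1.093600.
Hence g_CNY = 1.0645019.
(1.0645019 − 1)/T = 0.064502, i.e. 6.45%.

6.45%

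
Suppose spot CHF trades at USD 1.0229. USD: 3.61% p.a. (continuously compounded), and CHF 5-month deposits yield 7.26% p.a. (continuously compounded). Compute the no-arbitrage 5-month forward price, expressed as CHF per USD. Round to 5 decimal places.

0.99259

T = 5/12 years.
USD accumulates by e^(0.0361×5/12) = 1.0151554.
CHF accumulates by e^(0.0726×5/12) = 1.0307122.
Forward (USD per CHF) = 1.0229 × 1.0151554 / 1.0307122 = 1.007461.
Quoted the other way: 1/1.007461 = 0.99259 CHF per USD.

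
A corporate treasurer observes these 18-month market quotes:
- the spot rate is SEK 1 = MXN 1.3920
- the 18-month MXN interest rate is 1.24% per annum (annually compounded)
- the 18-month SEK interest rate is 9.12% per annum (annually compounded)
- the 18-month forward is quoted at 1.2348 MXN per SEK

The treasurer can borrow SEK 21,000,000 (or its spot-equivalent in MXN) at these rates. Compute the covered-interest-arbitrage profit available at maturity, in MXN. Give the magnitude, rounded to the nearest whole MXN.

T = 18/12 years.
Invest the SEK and cover forward: 21,000,000 × 1.1398731818 × 1.2348 = MXN 29,557,823.50.
Convert at spot and invest in MXN: 21,000,000 × 1.3920 × 1.0186575414 = MXN 29,777,397.25.
The quoted forward undervalues SEK, so borrow SEK, convert to MXN at spot, deposit the MXN at 1.24%, and buy SEK forward at 1.2348 to cover the loan.
Profit = 29,777,397.25 − 29,557,823.50 = MXN 219,574.

MXN 219,574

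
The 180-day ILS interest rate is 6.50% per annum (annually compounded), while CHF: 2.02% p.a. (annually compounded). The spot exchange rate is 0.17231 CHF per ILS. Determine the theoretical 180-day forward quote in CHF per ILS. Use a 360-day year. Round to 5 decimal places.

0.16865

T = 180/360 years.
Growth of 1 CHF over T: (1 + 0.0202)^(180/360) = 1.0100495.
ILS growth factor: (1 + 0.0650)^(180/360) = 1.0319884.
So F = 0.17231 × 1.0100495 / 1.0319884 = 0.1686469 (CHF/ILS).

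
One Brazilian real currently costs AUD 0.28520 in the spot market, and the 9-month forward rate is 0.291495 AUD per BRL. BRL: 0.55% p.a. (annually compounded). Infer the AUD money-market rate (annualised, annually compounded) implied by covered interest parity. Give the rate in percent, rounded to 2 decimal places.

T = 9/12 years.
CIP gives F = S · g_AUD/g_BRL, so g_AUD/g_BRL = 0.291495/0.2852 = 1.0220722.
The BRL side grows by (1 + 0.0055)^(9/12) = 1.0041222.
That pins the AUD growth at 1.0262854.
Annualise: 1.0262854^(12/9) − 1 = 0.035200 = 3.52%.

3.52%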